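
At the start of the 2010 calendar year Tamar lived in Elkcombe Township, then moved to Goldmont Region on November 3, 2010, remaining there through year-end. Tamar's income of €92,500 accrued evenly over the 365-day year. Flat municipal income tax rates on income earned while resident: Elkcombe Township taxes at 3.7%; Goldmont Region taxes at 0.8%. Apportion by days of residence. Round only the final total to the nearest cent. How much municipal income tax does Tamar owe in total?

€2,988.89

Elkcombe Township, January 1 – November 2, 2010: 306 days → €92,500 × 3.7% × 306/365 = €2,869.2740
Goldmont Region, November 3 – December 31, 2010: 59 days → €92,500 × 0.8% × 59/365 = €119.6164
Total = €2,988.8904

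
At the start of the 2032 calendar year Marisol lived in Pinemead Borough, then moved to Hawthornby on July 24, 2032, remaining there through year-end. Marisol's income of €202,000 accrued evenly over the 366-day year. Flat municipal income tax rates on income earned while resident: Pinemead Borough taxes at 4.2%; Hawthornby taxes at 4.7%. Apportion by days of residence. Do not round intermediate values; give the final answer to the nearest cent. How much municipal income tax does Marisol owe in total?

€8,928.29

Pinemead Borough, January 1 – July 23, 2032: 205 days → €202,000 × 4.2% × 205/366 = €4,751.9672
Hawthornby, July 24 – December 31, 2032: 161 days → €202,000 × 4.7% × 161/366 = €4,176.3224
Total = €8,928.2896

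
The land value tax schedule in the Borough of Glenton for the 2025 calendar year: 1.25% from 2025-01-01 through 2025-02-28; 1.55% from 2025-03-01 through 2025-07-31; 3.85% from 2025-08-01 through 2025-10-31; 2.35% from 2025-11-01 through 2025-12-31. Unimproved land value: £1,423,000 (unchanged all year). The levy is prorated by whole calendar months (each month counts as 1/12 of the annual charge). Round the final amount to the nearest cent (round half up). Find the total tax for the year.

2025-01-01 to 2025-02-28: 2 months at 1.25% → £1,423,000 × 1.25% × 2/12 = £2,964.5833
2025-03-01 to 2025-07-31: 5 months at 1.55% → £1,423,000 × 1.55% × 5/12 = £9,190.2083
2025-08-01 to 2025-10-31: 3 months at 3.85% → £1,423,000 × 3.85% × 3/12 = £13,696.3750
2025-11-01 to 2025-12-31: 2 months at 2.35% → £1,423,000 × 2.35% × 2/12 = £5,573.4167
Total = £31,424.5833

£31,424.58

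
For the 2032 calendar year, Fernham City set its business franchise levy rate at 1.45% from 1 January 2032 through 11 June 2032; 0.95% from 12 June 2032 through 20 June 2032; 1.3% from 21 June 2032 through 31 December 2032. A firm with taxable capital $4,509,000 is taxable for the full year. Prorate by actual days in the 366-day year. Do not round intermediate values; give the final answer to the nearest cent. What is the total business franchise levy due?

$61,241.09

1 January – 11 June 2032: 163 days at 1.45% → $4,509,000 × 1.45% × 163/366 = $29,117.5451
12 June – 20 June 2032: 9 days at 0.95% → $4,509,000 × 0.95% × 9/366 = $1,053.3320
21 June – 31 December 2032: 194 days at 1.3% → $4,509,000 × 1.3% × 194/366 = $31,070.2131
Total = $61,241.0902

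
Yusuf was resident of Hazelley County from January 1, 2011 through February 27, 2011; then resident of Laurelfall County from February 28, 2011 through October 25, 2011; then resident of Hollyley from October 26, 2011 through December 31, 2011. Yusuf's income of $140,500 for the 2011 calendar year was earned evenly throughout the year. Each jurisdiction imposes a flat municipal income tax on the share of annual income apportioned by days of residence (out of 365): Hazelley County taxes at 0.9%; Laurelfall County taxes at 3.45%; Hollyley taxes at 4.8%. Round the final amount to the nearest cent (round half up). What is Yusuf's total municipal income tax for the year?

$4,626.11

Hazelley County, January 1 – February 27, 2011: 58 days → $140,500 × 0.9% × 58/365 = $200.9342
Laurelfall County, February 28 – October 25, 2011: 240 days → $140,500 × 3.45% × 240/365 = $3,187.2329
Hollyley, October 26 – December 31, 2011: 67 days → $140,500 × 4.8% × 67/365 = $1,237.9397
Total = $4,626.1068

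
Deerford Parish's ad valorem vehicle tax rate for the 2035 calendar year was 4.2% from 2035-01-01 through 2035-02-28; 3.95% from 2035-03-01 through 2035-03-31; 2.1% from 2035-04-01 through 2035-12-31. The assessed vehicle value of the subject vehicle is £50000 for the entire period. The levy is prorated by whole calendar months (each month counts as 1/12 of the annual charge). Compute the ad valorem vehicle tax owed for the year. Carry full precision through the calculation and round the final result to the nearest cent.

£1302.08

2035-01-01 to 2035-02-28: 2 months at 4.2% → £50000 × 4.2% × 2/12 = £350.0000
2035-03-01 to 2035-03-31: 1 month at 3.95% → £50000 × 3.95% × 1/12 = £164.5833
2035-04-01 to 2035-12-31: 9 months at 2.1% → £50000 × 2.1% × 9/12 = £787.5000
Total = £1302.0833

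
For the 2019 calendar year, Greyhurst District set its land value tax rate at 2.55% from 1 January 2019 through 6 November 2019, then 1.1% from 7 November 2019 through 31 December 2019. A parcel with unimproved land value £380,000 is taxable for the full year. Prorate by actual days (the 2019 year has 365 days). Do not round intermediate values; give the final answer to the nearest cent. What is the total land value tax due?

1 January – 6 November 2019: 310 days at 2.55% → £380,000 × 2.55% × 310/365 = £8,229.8630
7 November – 31 December 2019: 55 days at 1.1% → £380,000 × 1.1% × 55/365 = £629.8630
Total = £8,859.7260

£8,859.73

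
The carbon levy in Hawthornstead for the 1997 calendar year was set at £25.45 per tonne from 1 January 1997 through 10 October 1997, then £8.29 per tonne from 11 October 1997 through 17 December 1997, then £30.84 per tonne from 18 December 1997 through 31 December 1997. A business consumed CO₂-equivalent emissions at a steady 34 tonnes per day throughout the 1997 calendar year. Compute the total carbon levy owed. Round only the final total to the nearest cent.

1 January – 10 October 1997: 283 days × 34 tonnes/day = 9,622 tonnes at £25.45/tonne → £244,879.90
11 October – 17 December 1997: 68 days × 34 tonnes/day = 2,312 tonnes at £8.29/tonne → £19,166.48
18 December – 31 December 1997: 14 days × 34 tonnes/day = 476 tonnes at £30.84/tonne → £14,679.84

£278,726.22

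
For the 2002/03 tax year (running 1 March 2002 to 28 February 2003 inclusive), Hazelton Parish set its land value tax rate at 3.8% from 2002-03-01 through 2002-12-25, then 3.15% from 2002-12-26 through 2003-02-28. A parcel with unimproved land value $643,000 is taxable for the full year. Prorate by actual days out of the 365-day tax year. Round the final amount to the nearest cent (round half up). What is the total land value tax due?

$23,689.71

2002-03-01 to 2002-12-25: 300 days at 3.8% → $643,000 × 3.8% × 300/365 = $20,082.7397
2002-12-26 to 2003-02-28: 65 days at 3.15% → $643,000 × 3.15% × 65/365 = $3,606.9658
Total = $23,689.7055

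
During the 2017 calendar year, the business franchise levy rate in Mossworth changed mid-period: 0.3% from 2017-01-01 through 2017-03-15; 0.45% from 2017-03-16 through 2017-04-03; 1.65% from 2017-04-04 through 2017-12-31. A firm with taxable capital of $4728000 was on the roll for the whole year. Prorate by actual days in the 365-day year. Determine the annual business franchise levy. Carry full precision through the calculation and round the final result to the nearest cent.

$62118.15

2017-01-01 to 2017-03-15: 74 days at 0.3% → $4728000 × 0.3% × 74/365 = $2875.6603
2017-03-16 to 2017-04-03: 19 days at 0.45% → $4728000 × 0.45% × 19/365 = $1107.5178
2017-04-04 to 2017-12-31: 272 days at 1.65% → $4728000 × 1.65% × 272/365 = $58134.9699
Total = $62118.1479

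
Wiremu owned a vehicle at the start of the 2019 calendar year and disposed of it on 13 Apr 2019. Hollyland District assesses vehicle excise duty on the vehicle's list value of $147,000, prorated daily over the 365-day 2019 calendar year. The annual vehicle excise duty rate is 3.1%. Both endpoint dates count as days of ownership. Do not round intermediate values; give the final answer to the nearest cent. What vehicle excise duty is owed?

$1,285.95

Days held (1 Jan – 13 Apr 2019): 103 out of 365
Tax = $147,000 × 3.1% × 103/365 = $1,285.9479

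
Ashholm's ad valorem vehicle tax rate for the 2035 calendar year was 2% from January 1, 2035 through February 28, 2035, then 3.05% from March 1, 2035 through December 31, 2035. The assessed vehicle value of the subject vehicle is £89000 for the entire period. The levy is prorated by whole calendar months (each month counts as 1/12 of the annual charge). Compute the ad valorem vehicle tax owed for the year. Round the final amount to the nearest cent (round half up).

£2558.75

January 1 – February 28, 2035: 2 months at 2% → £89000 × 2% × 2/12 = £296.6667
March 1 – December 31, 2035: 10 months at 3.05% → £89000 × 3.05% × 10/12 = £2262.0833
Total = £2558.7500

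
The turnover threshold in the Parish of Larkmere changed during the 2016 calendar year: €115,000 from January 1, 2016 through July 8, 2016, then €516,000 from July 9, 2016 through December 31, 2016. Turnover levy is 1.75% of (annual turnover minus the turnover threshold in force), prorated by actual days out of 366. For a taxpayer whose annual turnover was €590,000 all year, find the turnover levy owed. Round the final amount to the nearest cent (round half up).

€4,937.96

January 1 – July 8, 2016: 190 days, exemption €115,000 → (€590,000 − €115,000) × 1.75% × 190/366 = €4,315.2322
July 9 – December 31, 2016: 176 days, exemption €516,000 → (€590,000 − €516,000) × 1.75% × 176/366 = €622.7322
Total = €4,937.9645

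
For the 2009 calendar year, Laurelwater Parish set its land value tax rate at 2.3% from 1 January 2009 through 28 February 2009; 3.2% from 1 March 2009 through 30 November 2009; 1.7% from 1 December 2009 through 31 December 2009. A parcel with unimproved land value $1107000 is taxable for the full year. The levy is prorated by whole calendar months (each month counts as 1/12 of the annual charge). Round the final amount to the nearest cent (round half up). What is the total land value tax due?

$32379.75

1 January – 28 February 2009: 2 months at 2.3% → $1107000 × 2.3% × 2/12 = $4243.5000
1 March – 30 November 2009: 9 months at 3.2% → $1107000 × 3.2% × 9/12 = $26568.0000
1 December – 31 December 2009: 1 month at 1.7% → $1107000 × 1.7% × 1/12 = $1568.2500
Total = $32379.7500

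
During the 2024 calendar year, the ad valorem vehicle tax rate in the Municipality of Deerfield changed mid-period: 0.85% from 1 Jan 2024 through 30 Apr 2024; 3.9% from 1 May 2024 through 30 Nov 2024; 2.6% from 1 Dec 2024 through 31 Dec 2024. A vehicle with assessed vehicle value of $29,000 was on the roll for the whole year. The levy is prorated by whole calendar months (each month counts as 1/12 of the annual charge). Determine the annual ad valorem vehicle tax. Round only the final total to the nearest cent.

$804.75

1 Jan – 30 Apr 2024: 4 months at 0.85% → $29,000 × 0.85% × 4/12 = $82.1667
1 May – 30 Nov 2024: 7 months at 3.9% → $29,000 × 3.9% × 7/12 = $659.7500
1 Dec – 31 Dec 2024: 1 month at 2.6% → $29,000 × 2.6% × 1/12 = $62.8333
Total = $804.7500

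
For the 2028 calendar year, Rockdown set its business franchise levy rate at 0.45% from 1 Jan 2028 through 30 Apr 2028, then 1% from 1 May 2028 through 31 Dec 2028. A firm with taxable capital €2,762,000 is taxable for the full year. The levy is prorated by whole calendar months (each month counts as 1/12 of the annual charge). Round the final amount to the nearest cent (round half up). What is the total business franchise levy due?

1 Jan – 30 Apr 2028: 4 months at 0.45% → €2,762,000 × 0.45% × 4/12 = €4,143.0000
1 May – 31 Dec 2028: 8 months at 1% → €2,762,000 × 1% × 8/12 = €18,413.3333
Total = €22,556.3333

€22,556.33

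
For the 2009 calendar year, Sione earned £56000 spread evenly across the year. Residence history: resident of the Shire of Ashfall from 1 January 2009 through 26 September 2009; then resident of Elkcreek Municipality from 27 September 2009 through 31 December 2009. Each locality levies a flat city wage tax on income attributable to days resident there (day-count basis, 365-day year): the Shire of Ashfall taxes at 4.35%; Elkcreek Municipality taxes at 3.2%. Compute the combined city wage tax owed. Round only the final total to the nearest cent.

The Shire of Ashfall, 1 January – 26 September 2009: 269 days → £56000 × 4.35% × 269/365 = £1795.2986
Elkcreek Municipality, 27 September – 31 December 2009: 96 days → £56000 × 3.2% × 96/365 = £471.3205
Total = £2266.6192

£2266.62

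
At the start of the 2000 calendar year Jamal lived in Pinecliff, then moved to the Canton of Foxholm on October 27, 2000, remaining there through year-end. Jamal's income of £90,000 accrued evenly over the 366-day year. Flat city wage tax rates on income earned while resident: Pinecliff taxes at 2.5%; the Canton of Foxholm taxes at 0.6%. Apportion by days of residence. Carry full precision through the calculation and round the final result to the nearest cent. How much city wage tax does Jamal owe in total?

Pinecliff, January 1 – October 26, 2000: 300 days → £90,000 × 2.5% × 300/366 = £1,844.2623
The Canton of Foxholm, October 27 – December 31, 2000: 66 days → £90,000 × 0.6% × 66/366 = £97.3770
Total = £1,941.6393

£1,941.64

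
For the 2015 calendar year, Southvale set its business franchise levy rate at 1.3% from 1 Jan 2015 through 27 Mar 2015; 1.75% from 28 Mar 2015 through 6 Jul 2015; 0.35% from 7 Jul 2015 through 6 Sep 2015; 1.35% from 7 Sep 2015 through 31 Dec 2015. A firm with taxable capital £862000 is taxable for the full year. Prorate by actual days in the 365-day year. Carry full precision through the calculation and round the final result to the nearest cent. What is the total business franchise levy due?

£11025.33

1 Jan – 27 Mar 2015: 86 days at 1.3% → £862000 × 1.3% × 86/365 = £2640.3178
28 Mar – 6 Jul 2015: 101 days at 1.75% → £862000 × 1.75% × 101/365 = £4174.2055
7 Jul – 6 Sep 2015: 62 days at 0.35% → £862000 × 0.35% × 62/365 = £512.4767
7 Sep – 31 Dec 2015: 116 days at 1.35% → £862000 × 1.35% × 116/365 = £3698.3342
Total = £11025.3342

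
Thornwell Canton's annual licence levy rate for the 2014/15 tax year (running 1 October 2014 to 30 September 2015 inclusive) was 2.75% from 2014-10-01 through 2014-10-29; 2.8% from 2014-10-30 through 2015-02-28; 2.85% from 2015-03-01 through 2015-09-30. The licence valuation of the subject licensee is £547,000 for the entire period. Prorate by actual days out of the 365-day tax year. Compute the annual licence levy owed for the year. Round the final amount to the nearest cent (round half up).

2014-10-01 to 2014-10-29: 29 days at 2.75% → £547,000 × 2.75% × 29/365 = £1,195.1575
2014-10-30 to 2015-02-28: 122 days at 2.8% → £547,000 × 2.8% × 122/365 = £5,119.3205
2015-03-01 to 2015-09-30: 214 days at 2.85% → £547,000 × 2.85% × 214/365 = £9,140.1452
Total = £15,454.6233

£15,454.62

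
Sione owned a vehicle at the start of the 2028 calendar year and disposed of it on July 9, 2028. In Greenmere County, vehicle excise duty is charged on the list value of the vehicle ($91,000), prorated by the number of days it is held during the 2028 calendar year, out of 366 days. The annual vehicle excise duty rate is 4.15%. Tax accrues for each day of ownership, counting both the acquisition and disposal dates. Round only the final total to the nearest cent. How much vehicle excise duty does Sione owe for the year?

$1,970.80

Days held (January 1 – July 9, 2028): 191 out of 366
Tax = $91,000 × 4.15% × 191/366 = $1,970.7964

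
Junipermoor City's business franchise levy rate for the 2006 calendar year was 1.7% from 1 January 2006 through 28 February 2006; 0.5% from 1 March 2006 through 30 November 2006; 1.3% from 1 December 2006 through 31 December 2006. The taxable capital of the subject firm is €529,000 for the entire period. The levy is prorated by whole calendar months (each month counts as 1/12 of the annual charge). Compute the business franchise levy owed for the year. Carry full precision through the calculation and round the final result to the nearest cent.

1 January – 28 February 2006: 2 months at 1.7% → €529,000 × 1.7% × 2/12 = €1,498.8333
1 March – 30 November 2006: 9 months at 0.5% → €529,000 × 0.5% × 9/12 = €1,983.7500
1 December – 31 December 2006: 1 month at 1.3% → €529,000 × 1.3% × 1/12 = €573.0833
Total = €4,055.6667

€4,055.67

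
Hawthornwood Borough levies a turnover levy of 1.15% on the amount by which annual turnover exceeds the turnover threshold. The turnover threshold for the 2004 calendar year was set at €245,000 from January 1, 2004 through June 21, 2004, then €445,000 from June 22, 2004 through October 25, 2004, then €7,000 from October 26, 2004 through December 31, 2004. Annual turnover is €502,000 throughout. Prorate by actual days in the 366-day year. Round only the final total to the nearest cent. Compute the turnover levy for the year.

€2,664.73

January 1 – June 21, 2004: 173 days, exemption €245,000 → (€502,000 − €245,000) × 1.15% × 173/366 = €1,396.9986
June 22 – October 25, 2004: 126 days, exemption €445,000 → (€502,000 − €445,000) × 1.15% × 126/366 = €225.6639
October 26 – December 31, 2004: 67 days, exemption €7,000 → (€502,000 − €7,000) × 1.15% × 67/366 = €1,042.0697
Total = €2,664.7322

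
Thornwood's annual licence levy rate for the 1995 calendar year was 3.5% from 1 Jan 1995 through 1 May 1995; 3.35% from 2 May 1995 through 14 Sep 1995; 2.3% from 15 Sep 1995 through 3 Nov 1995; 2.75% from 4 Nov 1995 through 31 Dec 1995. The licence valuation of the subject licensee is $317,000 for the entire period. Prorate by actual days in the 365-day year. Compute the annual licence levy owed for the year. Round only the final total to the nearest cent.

$10,018.94

1 Jan – 1 May 1995: 121 days at 3.5% → $317,000 × 3.5% × 121/365 = $3,678.0685
2 May – 14 Sep 1995: 136 days at 3.35% → $317,000 × 3.35% × 136/365 = $3,956.8548
15 Sep – 3 Nov 1995: 50 days at 2.3% → $317,000 × 2.3% × 50/365 = $998.7671
4 Nov – 31 Dec 1995: 58 days at 2.75% → $317,000 × 2.75% × 58/365 = $1,385.2466
Total = $10,018.9370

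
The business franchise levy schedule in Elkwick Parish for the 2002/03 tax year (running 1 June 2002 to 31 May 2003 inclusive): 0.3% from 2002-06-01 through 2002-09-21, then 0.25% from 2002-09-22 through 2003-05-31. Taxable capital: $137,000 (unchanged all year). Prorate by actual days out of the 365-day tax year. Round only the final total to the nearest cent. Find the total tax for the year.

2002-06-01 to 2002-09-21: 113 days at 0.3% → $137,000 × 0.3% × 113/365 = $127.2411
2002-09-22 to 2003-05-31: 252 days at 0.25% → $137,000 × 0.25% × 252/365 = $236.4658
Total = $363.7068

$363.71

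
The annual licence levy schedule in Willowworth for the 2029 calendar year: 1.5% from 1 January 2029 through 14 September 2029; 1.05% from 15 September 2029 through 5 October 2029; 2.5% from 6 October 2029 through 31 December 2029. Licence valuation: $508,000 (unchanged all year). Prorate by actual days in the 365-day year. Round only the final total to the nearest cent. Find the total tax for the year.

1 January – 14 September 2029: 257 days at 1.5% → $508,000 × 1.5% × 257/365 = $5,365.3151
15 September – 5 October 2029: 21 days at 1.05% → $508,000 × 1.05% × 21/365 = $306.8877
6 October – 31 December 2029: 87 days at 2.5% → $508,000 × 2.5% × 87/365 = $3,027.1233
Total = $8,699.3260

$8,699.33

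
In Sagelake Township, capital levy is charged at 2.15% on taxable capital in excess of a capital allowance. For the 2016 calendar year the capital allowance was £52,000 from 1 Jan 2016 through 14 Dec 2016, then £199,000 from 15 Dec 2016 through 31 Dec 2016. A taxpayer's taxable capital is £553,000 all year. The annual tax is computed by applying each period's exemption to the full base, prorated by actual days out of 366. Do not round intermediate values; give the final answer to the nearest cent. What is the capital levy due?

£10,624.70

1 Jan – 14 Dec 2016: 349 days, exemption £52,000 → (£553,000 − £52,000) × 2.15% × 349/366 = £10,271.1844
15 Dec – 31 Dec 2016: 17 days, exemption £199,000 → (£553,000 − £199,000) × 2.15% × 17/366 = £353.5164
Total = £10,624.7008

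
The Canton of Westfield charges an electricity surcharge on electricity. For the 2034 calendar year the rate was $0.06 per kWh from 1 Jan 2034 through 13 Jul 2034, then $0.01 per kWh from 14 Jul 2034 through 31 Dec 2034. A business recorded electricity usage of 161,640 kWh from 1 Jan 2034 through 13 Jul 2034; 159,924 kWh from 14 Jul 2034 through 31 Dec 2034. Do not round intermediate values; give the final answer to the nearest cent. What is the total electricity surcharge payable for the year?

$11297.64

1 Jan – 13 Jul 2034: 161,640 kWh at $0.06/kWh → $9698.40
14 Jul – 31 Dec 2034: 159,924 kWh at $0.01/kWh → $1599.24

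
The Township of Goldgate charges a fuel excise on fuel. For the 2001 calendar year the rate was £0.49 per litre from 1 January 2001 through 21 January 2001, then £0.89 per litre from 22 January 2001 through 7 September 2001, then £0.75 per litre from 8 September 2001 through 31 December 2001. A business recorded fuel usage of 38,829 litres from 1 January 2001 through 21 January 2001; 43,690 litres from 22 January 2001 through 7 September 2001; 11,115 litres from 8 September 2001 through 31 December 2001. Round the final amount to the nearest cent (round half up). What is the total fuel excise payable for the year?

1 January – 21 January 2001: 38,829 litres at £0.49/litre → £19,026.21
22 January – 7 September 2001: 43,690 litres at £0.89/litre → £38,884.10
8 September – 31 December 2001: 11,115 litres at £0.75/litre → £8,336.25

£66,246.56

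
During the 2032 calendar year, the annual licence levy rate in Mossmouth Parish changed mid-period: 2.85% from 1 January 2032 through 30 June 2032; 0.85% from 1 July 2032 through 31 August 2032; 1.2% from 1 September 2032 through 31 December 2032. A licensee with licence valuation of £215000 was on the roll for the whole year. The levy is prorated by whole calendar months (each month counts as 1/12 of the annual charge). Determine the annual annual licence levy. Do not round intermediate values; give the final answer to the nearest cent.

1 January – 30 June 2032: 6 months at 2.85% → £215000 × 2.85% × 6/12 = £3063.7500
1 July – 31 August 2032: 2 months at 0.85% → £215000 × 0.85% × 2/12 = £304.5833
1 September – 31 December 2032: 4 months at 1.2% → £215000 × 1.2% × 4/12 = £860.0000
Total = £4228.3333

£4228.33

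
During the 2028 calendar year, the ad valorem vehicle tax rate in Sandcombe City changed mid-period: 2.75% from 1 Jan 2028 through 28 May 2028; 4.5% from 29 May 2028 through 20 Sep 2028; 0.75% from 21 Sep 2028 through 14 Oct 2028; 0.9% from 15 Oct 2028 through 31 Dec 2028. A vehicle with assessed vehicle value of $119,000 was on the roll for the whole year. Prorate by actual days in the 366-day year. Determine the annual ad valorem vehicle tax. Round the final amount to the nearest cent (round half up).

$3,301.60

1 Jan – 28 May 2028: 149 days at 2.75% → $119,000 × 2.75% × 149/366 = $1,332.2473
29 May – 20 Sep 2028: 115 days at 4.5% → $119,000 × 4.5% × 115/366 = $1,682.5820
21 Sep – 14 Oct 2028: 24 days at 0.75% → $119,000 × 0.75% × 24/366 = $58.5246
15 Oct – 31 Dec 2028: 78 days at 0.9% → $119,000 × 0.9% × 78/366 = $228.2459
Total = $3,301.5997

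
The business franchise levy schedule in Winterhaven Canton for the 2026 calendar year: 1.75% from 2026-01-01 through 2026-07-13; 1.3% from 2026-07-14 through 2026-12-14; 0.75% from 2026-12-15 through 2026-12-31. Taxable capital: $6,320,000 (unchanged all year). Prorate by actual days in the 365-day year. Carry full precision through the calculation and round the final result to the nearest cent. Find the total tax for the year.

2026-01-01 to 2026-07-13: 194 days at 1.75% → $6,320,000 × 1.75% × 194/365 = $58,784.6575
2026-07-14 to 2026-12-14: 154 days at 1.3% → $6,320,000 × 1.3% × 154/365 = $34,664.7671
2026-12-15 to 2026-12-31: 17 days at 0.75% → $6,320,000 × 0.75% × 17/365 = $2,207.6712
Total = $95,657.0959

$95,657.10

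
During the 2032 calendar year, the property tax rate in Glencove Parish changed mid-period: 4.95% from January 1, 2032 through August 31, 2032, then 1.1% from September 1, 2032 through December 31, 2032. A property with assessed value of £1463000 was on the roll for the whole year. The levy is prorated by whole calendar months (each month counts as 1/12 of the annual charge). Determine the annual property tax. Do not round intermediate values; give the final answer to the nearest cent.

£53643.33

January 1 – August 31, 2032: 8 months at 4.95% → £1463000 × 4.95% × 8/12 = £48279.0000
September 1 – December 31, 2032: 4 months at 1.1% → £1463000 × 1.1% × 4/12 = £5364.3333
Total = £53643.3333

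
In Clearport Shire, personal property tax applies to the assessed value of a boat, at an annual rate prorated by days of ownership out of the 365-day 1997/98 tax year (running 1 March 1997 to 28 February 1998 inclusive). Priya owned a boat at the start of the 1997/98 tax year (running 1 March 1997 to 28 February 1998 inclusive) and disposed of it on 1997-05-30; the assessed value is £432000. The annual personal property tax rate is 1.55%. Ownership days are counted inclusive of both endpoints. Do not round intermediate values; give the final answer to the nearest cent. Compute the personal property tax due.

£1669.41

Days held (1997-03-01 to 1997-05-30): 91 out of 365
Tax = £432000 × 1.55% × 91/365 = £1669.4137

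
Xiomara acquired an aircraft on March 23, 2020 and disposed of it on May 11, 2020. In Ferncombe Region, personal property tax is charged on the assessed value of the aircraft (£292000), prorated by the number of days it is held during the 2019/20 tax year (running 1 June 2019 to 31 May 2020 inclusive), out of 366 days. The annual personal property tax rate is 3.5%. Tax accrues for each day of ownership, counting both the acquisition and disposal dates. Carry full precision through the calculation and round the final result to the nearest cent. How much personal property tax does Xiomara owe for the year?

£1396.17

Days held (March 23 – May 11, 2020): 50 out of 366
Tax = £292000 × 3.5% × 50/366 = £1396.1749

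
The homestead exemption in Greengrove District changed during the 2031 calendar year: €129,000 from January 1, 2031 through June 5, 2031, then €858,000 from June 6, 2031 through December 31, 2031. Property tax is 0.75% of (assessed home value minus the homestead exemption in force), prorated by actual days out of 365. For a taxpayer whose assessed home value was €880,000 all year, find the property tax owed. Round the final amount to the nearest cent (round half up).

January 1 – June 5, 2031: 156 days, exemption €129,000 → (€880,000 − €129,000) × 0.75% × 156/365 = €2,407.3151
June 6 – December 31, 2031: 209 days, exemption €858,000 → (€880,000 − €858,000) × 0.75% × 209/365 = €94.4795
Total = €2,501.7945

€2,501.79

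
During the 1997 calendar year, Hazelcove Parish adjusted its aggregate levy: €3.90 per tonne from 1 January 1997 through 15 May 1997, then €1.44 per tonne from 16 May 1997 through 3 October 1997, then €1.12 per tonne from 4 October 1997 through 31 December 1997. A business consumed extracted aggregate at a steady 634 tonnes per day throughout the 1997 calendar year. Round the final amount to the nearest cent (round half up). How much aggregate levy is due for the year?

1 January – 15 May 1997: 135 days × 634 tonnes/day = 85,590 tonnes at €3.90/tonne → €333801.00
16 May – 3 October 1997: 141 days × 634 tonnes/day = 89,394 tonnes at €1.44/tonne → €128727.36
4 October – 31 December 1997: 89 days × 634 tonnes/day = 56,426 tonnes at €1.12/tonne → €63197.12

€525725.48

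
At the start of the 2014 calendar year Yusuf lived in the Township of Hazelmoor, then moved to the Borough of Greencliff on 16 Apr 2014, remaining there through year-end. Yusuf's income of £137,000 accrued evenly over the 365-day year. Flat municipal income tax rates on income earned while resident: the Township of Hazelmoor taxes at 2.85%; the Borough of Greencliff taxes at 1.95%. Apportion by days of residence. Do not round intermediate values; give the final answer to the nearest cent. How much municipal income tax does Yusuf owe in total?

The Township of Hazelmoor, 1 Jan – 15 Apr 2014: 105 days → £137,000 × 2.85% × 105/365 = £1,123.2123
The Borough of Greencliff, 16 Apr – 31 Dec 2014: 260 days → £137,000 × 1.95% × 260/365 = £1,902.9863
Total = £3,026.1986

£3,026.20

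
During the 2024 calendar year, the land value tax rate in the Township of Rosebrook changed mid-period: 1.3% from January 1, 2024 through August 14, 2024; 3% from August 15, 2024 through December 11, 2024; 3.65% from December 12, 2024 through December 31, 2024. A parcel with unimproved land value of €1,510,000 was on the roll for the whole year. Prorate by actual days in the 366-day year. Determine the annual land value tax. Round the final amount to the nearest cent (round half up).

January 1 – August 14, 2024: 227 days at 1.3% → €1,510,000 × 1.3% × 227/366 = €12,174.8907
August 15 – December 11, 2024: 119 days at 3% → €1,510,000 × 3% × 119/366 = €14,728.6885
December 12 – December 31, 2024: 20 days at 3.65% → €1,510,000 × 3.65% × 20/366 = €3,011.7486
Total = €29,915.3279

€29,915.33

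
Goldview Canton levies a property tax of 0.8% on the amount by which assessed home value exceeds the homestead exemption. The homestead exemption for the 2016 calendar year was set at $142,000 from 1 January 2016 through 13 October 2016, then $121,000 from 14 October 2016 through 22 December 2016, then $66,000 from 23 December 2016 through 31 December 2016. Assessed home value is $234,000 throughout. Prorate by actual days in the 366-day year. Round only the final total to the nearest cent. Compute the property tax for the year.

$783.08

1 January – 13 October 2016: 287 days, exemption $142,000 → ($234,000 − $142,000) × 0.8% × 287/366 = $577.1366
14 October – 22 December 2016: 70 days, exemption $121,000 → ($234,000 − $121,000) × 0.8% × 70/366 = $172.8962
23 December – 31 December 2016: 9 days, exemption $66,000 → ($234,000 − $66,000) × 0.8% × 9/366 = $33.0492
Total = $783.0820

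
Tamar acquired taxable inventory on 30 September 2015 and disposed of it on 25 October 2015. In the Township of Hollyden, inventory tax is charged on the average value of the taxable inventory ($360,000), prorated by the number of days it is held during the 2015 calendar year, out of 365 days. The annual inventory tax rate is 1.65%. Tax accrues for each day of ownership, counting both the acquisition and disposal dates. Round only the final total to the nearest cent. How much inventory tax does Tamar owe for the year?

Days held (30 September – 25 October 2015): 26 out of 365
Tax = $360,000 × 1.65% × 26/365 = $423.1233

$423.12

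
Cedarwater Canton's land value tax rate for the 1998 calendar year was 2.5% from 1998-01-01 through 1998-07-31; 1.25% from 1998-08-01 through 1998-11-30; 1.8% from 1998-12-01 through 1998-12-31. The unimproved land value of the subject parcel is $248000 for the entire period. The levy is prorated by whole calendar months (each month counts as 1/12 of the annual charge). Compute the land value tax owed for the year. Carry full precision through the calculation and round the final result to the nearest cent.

1998-01-01 to 1998-07-31: 7 months at 2.5% → $248000 × 2.5% × 7/12 = $3616.6667
1998-08-01 to 1998-11-30: 4 months at 1.25% → $248000 × 1.25% × 4/12 = $1033.3333
1998-12-01 to 1998-12-31: 1 month at 1.8% → $248000 × 1.8% × 1/12 = $372.0000
Total = $5022.0000

$5022.00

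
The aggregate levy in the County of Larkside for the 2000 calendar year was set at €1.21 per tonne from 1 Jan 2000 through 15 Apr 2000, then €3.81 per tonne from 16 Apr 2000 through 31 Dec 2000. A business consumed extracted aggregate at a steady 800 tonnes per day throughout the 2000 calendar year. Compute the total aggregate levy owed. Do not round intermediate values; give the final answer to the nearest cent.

€895,088.00

1 Jan – 15 Apr 2000: 106 days × 800 tonnes/day = 84,800 tonnes at €1.21/tonne → €102,608.00
16 Apr – 31 Dec 2000: 260 days × 800 tonnes/day = 208,000 tonnes at €3.81/tonne → €792,480.00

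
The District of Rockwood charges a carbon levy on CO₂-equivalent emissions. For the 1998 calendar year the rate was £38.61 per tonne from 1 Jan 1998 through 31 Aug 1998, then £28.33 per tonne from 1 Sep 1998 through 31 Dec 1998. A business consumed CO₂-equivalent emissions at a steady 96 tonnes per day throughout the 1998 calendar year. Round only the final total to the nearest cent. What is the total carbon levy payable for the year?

£1232495.04

1 Jan – 31 Aug 1998: 243 days × 96 tonnes/day = 23,328 tonnes at £38.61/tonne → £900694.08
1 Sep – 31 Dec 1998: 122 days × 96 tonnes/day = 11,712 tonnes at £28.33/tonne → £331800.96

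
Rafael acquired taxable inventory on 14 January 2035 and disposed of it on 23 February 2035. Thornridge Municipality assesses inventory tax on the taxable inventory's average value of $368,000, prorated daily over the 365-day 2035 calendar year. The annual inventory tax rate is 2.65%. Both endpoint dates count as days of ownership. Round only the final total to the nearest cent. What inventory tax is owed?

Days held (14 January – 23 February 2035): 41 out of 365
Tax = $368,000 × 2.65% × 41/365 = $1,095.4301

$1,095.43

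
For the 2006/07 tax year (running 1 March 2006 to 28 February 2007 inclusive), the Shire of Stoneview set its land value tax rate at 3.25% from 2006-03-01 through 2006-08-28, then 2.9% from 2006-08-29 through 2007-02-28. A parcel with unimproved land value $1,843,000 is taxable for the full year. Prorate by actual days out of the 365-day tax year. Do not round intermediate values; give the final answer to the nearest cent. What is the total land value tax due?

$56,645.74

2006-03-01 to 2006-08-28: 181 days at 3.25% → $1,843,000 × 3.25% × 181/365 = $29,702.5959
2006-08-29 to 2007-02-28: 184 days at 2.9% → $1,843,000 × 2.9% × 184/365 = $26,943.1452
Total = $56,645.7411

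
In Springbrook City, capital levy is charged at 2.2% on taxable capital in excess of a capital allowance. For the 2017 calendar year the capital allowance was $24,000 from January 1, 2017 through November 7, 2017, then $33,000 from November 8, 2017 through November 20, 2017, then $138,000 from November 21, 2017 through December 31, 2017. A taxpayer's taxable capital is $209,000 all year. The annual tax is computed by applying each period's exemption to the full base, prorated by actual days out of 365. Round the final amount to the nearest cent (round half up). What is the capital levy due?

$3,781.23

January 1 – November 7, 2017: 311 days, exemption $24,000 → ($209,000 − $24,000) × 2.2% × 311/365 = $3,467.8630
November 8 – November 20, 2017: 13 days, exemption $33,000 → ($209,000 − $33,000) × 2.2% × 13/365 = $137.9068
November 21 – December 31, 2017: 41 days, exemption $138,000 → ($209,000 − $138,000) × 2.2% × 41/365 = $175.4575
Total = $3,781.2274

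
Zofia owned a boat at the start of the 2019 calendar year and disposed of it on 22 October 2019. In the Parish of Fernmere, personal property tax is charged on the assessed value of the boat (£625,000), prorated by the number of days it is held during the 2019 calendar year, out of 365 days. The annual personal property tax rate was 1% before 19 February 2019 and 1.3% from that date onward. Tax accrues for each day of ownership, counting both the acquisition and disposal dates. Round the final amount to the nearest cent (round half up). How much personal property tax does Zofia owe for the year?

£6,315.07

1 January – 18 February 2019: 49 days at 1% → £625,000 × 1% × 49/365 = £839.0411
19 February – 22 October 2019: 246 days at 1.3% → £625,000 × 1.3% × 246/365 = £5,476.0274
Total = £6,315.0685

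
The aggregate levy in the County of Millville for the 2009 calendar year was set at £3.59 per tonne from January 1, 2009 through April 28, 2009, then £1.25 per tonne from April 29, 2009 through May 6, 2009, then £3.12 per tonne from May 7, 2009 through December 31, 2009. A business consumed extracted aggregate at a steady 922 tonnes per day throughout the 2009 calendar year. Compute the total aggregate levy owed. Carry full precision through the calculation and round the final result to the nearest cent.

January 1 – April 28, 2009: 118 days × 922 tonnes/day = 108,796 tonnes at £3.59/tonne → £390,577.64
April 29 – May 6, 2009: 8 days × 922 tonnes/day = 7,376 tonnes at £1.25/tonne → £9,220.00
May 7 – December 31, 2009: 239 days × 922 tonnes/day = 220,358 tonnes at £3.12/tonne → £687,516.96

£1,087,314.60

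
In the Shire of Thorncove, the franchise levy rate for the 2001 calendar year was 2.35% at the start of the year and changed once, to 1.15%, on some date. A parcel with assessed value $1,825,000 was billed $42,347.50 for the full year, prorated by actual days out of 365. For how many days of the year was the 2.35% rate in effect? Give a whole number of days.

Let d = days at the first rate; then 365 − d days at the second rate.
$1,825,000 × [2.35%·d + 1.15%·(365−d)] / 365 = $42,347.50
Solving gives d = 356, so the new rate took effect on 23 Dec 2001.

356 days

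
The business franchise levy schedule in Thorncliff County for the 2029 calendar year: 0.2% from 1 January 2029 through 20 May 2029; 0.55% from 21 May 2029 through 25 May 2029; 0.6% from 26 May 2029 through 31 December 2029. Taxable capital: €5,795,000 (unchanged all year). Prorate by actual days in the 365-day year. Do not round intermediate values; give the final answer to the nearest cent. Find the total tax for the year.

1 January – 20 May 2029: 140 days at 0.2% → €5,795,000 × 0.2% × 140/365 = €4,445.4795
21 May – 25 May 2029: 5 days at 0.55% → €5,795,000 × 0.55% × 5/365 = €436.6096
26 May – 31 December 2029: 220 days at 0.6% → €5,795,000 × 0.6% × 220/365 = €20,957.2603
Total = €25,839.3493

€25,839.35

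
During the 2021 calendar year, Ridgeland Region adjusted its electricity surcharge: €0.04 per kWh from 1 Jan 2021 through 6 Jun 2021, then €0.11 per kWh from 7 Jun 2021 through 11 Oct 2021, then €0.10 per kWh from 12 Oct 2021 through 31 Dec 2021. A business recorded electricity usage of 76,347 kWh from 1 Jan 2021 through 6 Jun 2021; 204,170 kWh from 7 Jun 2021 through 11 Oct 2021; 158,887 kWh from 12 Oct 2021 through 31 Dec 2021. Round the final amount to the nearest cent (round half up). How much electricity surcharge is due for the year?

1 Jan – 6 Jun 2021: 76,347 kWh at €0.04/kWh → €3053.88
7 Jun – 11 Oct 2021: 204,170 kWh at €0.11/kWh → €22458.70
12 Oct – 31 Dec 2021: 158,887 kWh at €0.10/kWh → €15888.70

€41401.28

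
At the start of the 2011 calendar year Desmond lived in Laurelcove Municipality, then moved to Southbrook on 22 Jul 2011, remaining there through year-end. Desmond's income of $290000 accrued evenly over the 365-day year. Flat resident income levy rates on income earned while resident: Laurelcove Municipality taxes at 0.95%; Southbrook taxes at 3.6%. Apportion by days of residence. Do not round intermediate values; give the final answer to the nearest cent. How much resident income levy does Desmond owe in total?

$6186.93

Laurelcove Municipality, 1 Jan – 21 Jul 2011: 202 days → $290000 × 0.95% × 202/365 = $1524.6849
Southbrook, 22 Jul – 31 Dec 2011: 163 days → $290000 × 3.6% × 163/365 = $4662.2466
Total = $6186.9315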